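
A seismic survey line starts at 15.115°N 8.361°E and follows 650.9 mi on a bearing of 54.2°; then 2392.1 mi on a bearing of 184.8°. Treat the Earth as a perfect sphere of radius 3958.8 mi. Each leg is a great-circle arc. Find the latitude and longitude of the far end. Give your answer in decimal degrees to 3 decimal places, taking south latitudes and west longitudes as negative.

latitude -14.043°, longitude 13.698°

Apply the spherical direct solution leg by leg, carrying full precision between legs.
Leg 1: from (15.115°, 8.361°), δ = 650.9/3958.8 = 0.164419 rad, θ = 54.2° → φ = 20.467°, λ = 16.507°.
Leg 2: from (20.467°, 16.507°), δ = 2392.1/3958.8 = 0.604249 rad, θ = 184.8° → φ = -14.043°, λ = 13.698°.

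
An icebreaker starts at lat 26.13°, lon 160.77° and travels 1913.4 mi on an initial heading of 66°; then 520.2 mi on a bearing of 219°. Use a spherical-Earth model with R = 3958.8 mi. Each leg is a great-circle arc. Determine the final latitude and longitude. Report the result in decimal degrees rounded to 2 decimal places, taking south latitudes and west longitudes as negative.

latitude 28.06°, longitude -173.77°

Apply the spherical direct solution leg by leg, carrying full precision between legs.
Leg 1: from (26.13°, 160.77°), δ = 1913.4/3958.8 = 0.483328 rad, θ = 66° → φ = 34.03°, λ = -168.41°.
Leg 2: from (34.03°, -168.41°), δ = 520.2/3958.8 = 0.131403 rad, θ = 219° → φ = 28.06°, λ = -173.77°.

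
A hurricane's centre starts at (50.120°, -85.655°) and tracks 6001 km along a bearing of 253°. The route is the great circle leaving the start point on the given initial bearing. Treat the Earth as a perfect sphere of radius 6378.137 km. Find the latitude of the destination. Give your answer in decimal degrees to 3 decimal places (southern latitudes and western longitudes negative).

Central angle δ = d/R = 0.940870 rad.
Start latitude φ₁ = 0.874759 rad; initial bearing θ = 4.415683 rad.
Destination latitude: φ₂ = arcsin( sin φ₁ cos δ + cos φ₁ sin δ cos θ ) = arcsin(0.300574) = 17.492°.
For the longitude increment, Δλ = atan2( sin θ sin δ cos φ₁, cos δ − sin φ₁ sin φ₂ ) = atan2(-0.495481, 0.358428) = -54.118°.
λ₂ = λ₁ + Δλ = -139.773°.

latitude 17.492°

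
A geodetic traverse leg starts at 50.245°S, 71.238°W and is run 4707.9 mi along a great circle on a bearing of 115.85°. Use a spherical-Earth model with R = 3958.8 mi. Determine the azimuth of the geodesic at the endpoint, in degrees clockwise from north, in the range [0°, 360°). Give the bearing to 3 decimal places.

final bearing 43.350°

Angular distance δ = d/R = 4707.9 / 3958.8 = 1.189224 rad.
With φ₁ = -50.245° = -0.876941 rad and θ = 115.85° = 2.021964 rad:
Applying the spherical law of cosines for sides, sin φ₂ = sin φ₁ cos δ + cos φ₁ sin δ cos θ = -0.545062, so φ₂ = -33.029°.
Then Δλ = atan2(0.534125, -0.046656) = 1.657926 rad, from sin θ sin δ cos φ₁ over cos δ − sin φ₁ sin φ₂.
λ₂ = λ₁ + Δλ = 23.754°.
The forward bearing on arrival equals the back-azimuth from the destination plus 180°.
Back-azimuth from P₂ (-33.029°, 23.754°) to P₁ (-50.245°, -71.238°), with Δλ' = λ₁ − λ₂ = -94.992°: atan2( sin Δλ' cos φ₁ , cos φ₂ sin φ₁ − sin φ₂ cos φ₁ cos Δλ' ) = 223.350°.
Final bearing = (223.350° + 180°) mod 360° = 43.350°.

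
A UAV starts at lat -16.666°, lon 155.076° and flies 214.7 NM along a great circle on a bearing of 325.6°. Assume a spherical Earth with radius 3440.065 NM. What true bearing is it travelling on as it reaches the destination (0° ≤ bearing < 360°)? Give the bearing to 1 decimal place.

Angular distance δ = d/R = 214.7 / 3440.065 = 0.062412 rad.
With φ₁ = -16.666° = -0.290877 rad and θ = 325.6° = 5.682792 rad:
sin φ₂ = sin φ₁ cos δ + cos φ₁ sin δ cos θ = (-0.286792)(0.998053) + (0.957993)(0.062371)(0.825113) = -0.236932
φ₂ = asin(-0.236932) = -0.239207 rad = -13.706°.
For the longitude increment, Δλ = atan2( sin θ sin δ cos φ₁, cos δ − sin φ₁ sin φ₂ ) = atan2(-0.033757, 0.930103) = -2.079°.
Hence λ₂ = 155.076° + -2.079° = 152.997°.
The forward bearing on arrival equals the back-azimuth from the destination plus 180°.
Back-azimuth from P₂ (-13.7°, 153.0°) to P₁ (-16.7°, 155.1°), with Δλ' = λ₁ − λ₂ = 2.1°: atan2( sin Δλ' cos φ₁ , cos φ₂ sin φ₁ − sin φ₂ cos φ₁ cos Δλ' ) = 146.1°.
Final bearing = (146.1° + 180°) mod 360° = 326.1°.

final bearing 326.1°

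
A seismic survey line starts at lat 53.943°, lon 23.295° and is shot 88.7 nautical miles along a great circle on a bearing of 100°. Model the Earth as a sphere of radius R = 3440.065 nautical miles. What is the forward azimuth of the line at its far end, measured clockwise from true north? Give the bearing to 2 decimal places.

Central angle δ = d/R = 0.025784 rad.
Converting: φ₁ = 0.941483 rad, θ = 1.745329 rad.
Destination latitude: φ₂ = arcsin( sin φ₁ cos δ + cos φ₁ sin δ cos θ ) = arcsin(0.805528) = 53.661°.
For the longitude increment, Δλ = atan2( sin θ sin δ cos φ₁, cos δ − sin φ₁ sin φ₂ ) = atan2(0.014944, 0.348453) = 2.456°.
λ₂ = λ₁ + Δλ = 25.751°.
The forward bearing on arrival equals the back-azimuth from the destination plus 180°.
Back-azimuth from P₂ (53.66°, 25.75°) to P₁ (53.94°, 23.30°), with Δλ' = λ₁ − λ₂ = -2.46°: atan2( sin Δλ' cos φ₁ , cos φ₂ sin φ₁ − sin φ₂ cos φ₁ cos Δλ' ) = 281.98°.
Final bearing = (281.98° + 180°) mod 360° = 101.98°.

final bearing 101.98°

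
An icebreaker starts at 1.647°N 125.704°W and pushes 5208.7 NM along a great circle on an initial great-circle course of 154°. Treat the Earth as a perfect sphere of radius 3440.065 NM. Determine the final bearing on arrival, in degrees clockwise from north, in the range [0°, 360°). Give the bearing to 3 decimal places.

final bearing 100.293°

Central angle δ = d/R = 1.514128 rad.
Start latitude φ₁ = 0.028746 rad; initial bearing θ = 2.687807 rad.
Applying the spherical law of cosines for sides, sin φ₂ = sin φ₁ cos δ + cos φ₁ sin δ cos θ = -0.895353, so φ₂ = -63.554°.
Δλ = atan2( sin θ sin δ cos φ₁ , cos δ − sin φ₁ sin φ₂ ) = atan2(0.437487, 0.082372) = 1.384692 rad = 79.337°.
λ₂ = -125.704° + 79.337° = -46.367°.
The forward bearing on arrival equals the back-azimuth from the destination plus 180°.
Back-azimuth from P₂ (-63.554°, -46.367°) to P₁ (1.647°, -125.704°), with Δλ' = λ₁ − λ₂ = -79.337°: atan2( sin Δλ' cos φ₁ , cos φ₂ sin φ₁ − sin φ₂ cos φ₁ cos Δλ' ) = 280.293°.
Final bearing = (280.293° + 180°) mod 360° = 100.293°.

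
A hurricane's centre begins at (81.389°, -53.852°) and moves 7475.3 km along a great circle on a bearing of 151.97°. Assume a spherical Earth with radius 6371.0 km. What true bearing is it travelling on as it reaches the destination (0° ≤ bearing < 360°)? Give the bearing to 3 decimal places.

final bearing 175.820°

δ = 7475.3/6371 = 1.173332 rad (67.2270°).
Start latitude φ₁ = 1.420506 rad; initial bearing θ = 2.652377 rad.
Applying the spherical law of cosines for sides, sin φ₂ = sin φ₁ cos δ + cos φ₁ sin δ cos θ = 0.260858, so φ₂ = 15.121°.
For the longitude increment, Δλ = atan2( sin θ sin δ cos φ₁, cos δ − sin φ₁ sin φ₂ ) = atan2(0.064876, 0.129164) = 26.669°.
λ₂ = -53.852° + 26.669° = -27.183°.
The forward bearing on arrival equals the back-azimuth from the destination plus 180°.
Back-azimuth from P₂ (15.121°, -27.183°) to P₁ (81.389°, -53.852°), with Δλ' = λ₁ − λ₂ = -26.669°: atan2( sin Δλ' cos φ₁ , cos φ₂ sin φ₁ − sin φ₂ cos φ₁ cos Δλ' ) = 355.820°.
Final bearing = (355.820° + 180°) mod 360° = 175.820°.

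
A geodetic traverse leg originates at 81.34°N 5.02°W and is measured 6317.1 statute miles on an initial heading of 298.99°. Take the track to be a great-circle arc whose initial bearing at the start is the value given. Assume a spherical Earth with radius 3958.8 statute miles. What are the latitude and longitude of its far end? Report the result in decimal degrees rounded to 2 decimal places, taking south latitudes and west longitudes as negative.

Angular distance δ = d/R = 6317.1 / 3958.8 = 1.595711 rad.
With φ₁ = 81.34° = 1.419651 rad and θ = 298.99° = 5.218360 rad:
Applying the spherical law of cosines for sides, sin φ₂ = sin φ₁ cos δ + cos φ₁ sin δ cos θ = 0.048325, so φ₂ = 2.77°.
Then Δλ = atan2(-0.131664, -0.072686) = -2.075215 rad, from sin θ sin δ cos φ₁ over cos δ − sin φ₁ sin φ₂.
λ₂ = λ₁ + Δλ = -123.92°.

latitude 2.77°, longitude -123.92°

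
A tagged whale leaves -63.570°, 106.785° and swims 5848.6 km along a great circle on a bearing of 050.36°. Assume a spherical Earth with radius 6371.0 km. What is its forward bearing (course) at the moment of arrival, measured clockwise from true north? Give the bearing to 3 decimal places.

Central angle δ = d/R = 0.918003 rad.
With φ₁ = -63.570° = -1.109506 rad and θ = 50.36° = 0.878948 rad:
Applying the spherical law of cosines for sides, sin φ₂ = sin φ₁ cos δ + cos φ₁ sin δ cos θ = -0.318346, so φ₂ = -18.563°.
Δλ = atan2( sin θ sin δ cos φ₁ , cos δ − sin φ₁ sin φ₂ ) = atan2(0.272286, 0.322335) = 0.701425 rad = 40.189°.
λ₂ = λ₁ + Δλ = 146.974°.
The forward bearing on arrival equals the back-azimuth from the destination plus 180°.
Back-azimuth from P₂ (-18.563°, 146.974°) to P₁ (-63.570°, 106.785°), with Δλ' = λ₁ − λ₂ = -40.189°: atan2( sin Δλ' cos φ₁ , cos φ₂ sin φ₁ − sin φ₂ cos φ₁ cos Δλ' ) = 201.197°.
Final bearing = (201.197° + 180°) mod 360° = 21.197°.

final bearing 21.197°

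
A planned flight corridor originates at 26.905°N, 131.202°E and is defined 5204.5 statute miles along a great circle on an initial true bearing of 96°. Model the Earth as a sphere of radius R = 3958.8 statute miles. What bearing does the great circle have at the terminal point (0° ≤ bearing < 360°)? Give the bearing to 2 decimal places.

final bearing 117.48°

The arc subtends δ = 5204.5/3958.8 = 1.314666 rad at the centre.
Start latitude φ₁ = 0.469581 rad; initial bearing θ = 1.675516 rad.
Destination latitude: φ₂ = arcsin( sin φ₁ cos δ + cos φ₁ sin δ cos θ ) = arcsin(0.024466) = 1.402°.
Then Δλ = atan2(0.857941, 0.242268) = 1.295579 rad, from sin θ sin δ cos φ₁ over cos δ − sin φ₁ sin φ₂.
λ₂ = 131.202° + 74.231° = 205.433°, normalized to (−180°, 180°] → -154.567°.
The forward bearing on arrival equals the back-azimuth from the destination plus 180°.
Back-azimuth from P₂ (1.40°, -154.57°) to P₁ (26.91°, 131.20°), with Δλ' = λ₁ − λ₂ = 285.77°: atan2( sin Δλ' cos φ₁ , cos φ₂ sin φ₁ − sin φ₂ cos φ₁ cos Δλ' ) = 297.48°.
Final bearing = (297.48° + 180°) mod 360° = 117.48°.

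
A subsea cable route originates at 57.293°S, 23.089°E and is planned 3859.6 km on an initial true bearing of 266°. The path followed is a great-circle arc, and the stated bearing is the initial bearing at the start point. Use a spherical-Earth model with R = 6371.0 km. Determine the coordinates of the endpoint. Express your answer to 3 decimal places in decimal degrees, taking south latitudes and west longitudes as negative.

Angular distance δ = d/R = 3859.6 / 6371 = 0.605808 rad.
Converting: φ₁ = -0.999951 rad, θ = 4.642576 rad.
sin φ₂ = sin φ₁ cos δ + cos φ₁ sin δ cos θ = (-0.841445)(0.822043) + (0.540343)(0.569426)(-0.069756) = -0.713166
φ₂ = asin(-0.713166) = -0.794005 rad = -45.493°.
Δλ = atan2( sin θ sin δ cos φ₁ , cos δ − sin φ₁ sin φ₂ ) = atan2(-0.306936, 0.221952) = -0.944720 rad = -54.128°.
Hence λ₂ = 23.089° + -54.128° = -31.039°.

latitude -45.493°, longitude -31.039°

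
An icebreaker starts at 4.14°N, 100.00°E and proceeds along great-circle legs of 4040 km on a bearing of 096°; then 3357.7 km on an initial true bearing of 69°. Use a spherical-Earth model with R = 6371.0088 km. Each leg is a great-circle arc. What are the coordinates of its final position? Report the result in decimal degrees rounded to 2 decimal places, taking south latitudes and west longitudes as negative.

Apply the spherical direct solution leg by leg, carrying full precision between legs.
Leg 1: from (4.14°, 100.00°), δ = 4040/6371.0088 = 0.634122 rad, θ = 96° → φ = -0.21°, λ = 136.10°.
Leg 2: from (-0.21°, 136.10°), δ = 3357.7/6371.0088 = 0.527028 rad, θ = 69° → φ = 10.20°, λ = 164.60°.

latitude 10.20°, longitude 164.60°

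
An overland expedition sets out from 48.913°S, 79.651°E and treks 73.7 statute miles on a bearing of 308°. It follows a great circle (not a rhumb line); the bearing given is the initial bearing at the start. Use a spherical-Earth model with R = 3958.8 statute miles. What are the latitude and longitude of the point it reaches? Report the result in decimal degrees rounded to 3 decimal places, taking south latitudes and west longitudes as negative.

latitude -48.249°, longitude 78.389°

Angular distance δ = d/R = 73.7 / 3958.8 = 0.018617 rad.
Converting: φ₁ = -0.853693 rad, θ = 5.375614 rad.
sin φ₂ = sin φ₁ cos δ + cos φ₁ sin δ cos θ = (-0.753713)(0.999827) + (0.657204)(0.018616)(0.615661) = -0.746050
φ₂ = asin(-0.746050) = -0.842110 rad = -48.249°.
Then Δλ = atan2(-0.009641, 0.437520) = -0.022031 rad, from sin θ sin δ cos φ₁ over cos δ − sin φ₁ sin φ₂.
λ₂ = 79.651° + -1.262° = 78.389°.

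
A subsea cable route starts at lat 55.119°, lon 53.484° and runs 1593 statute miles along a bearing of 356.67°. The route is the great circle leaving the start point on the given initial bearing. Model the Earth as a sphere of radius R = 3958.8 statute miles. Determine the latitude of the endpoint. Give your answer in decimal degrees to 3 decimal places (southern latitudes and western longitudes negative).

latitude 78.069°

Central angle δ = d/R = 0.402395 rad.
Start latitude φ₁ = 0.962008 rad; initial bearing θ = 6.225066 rad.
Destination latitude: φ₂ = arcsin( sin φ₁ cos δ + cos φ₁ sin δ cos θ ) = arcsin(0.978398) = 78.069°.
For the longitude increment, Δλ = atan2( sin θ sin δ cos φ₁, cos δ − sin φ₁ sin φ₂ ) = atan2(-0.013009, 0.117505) = -6.318°.
Hence λ₂ = 53.484° + -6.318° = 47.166°.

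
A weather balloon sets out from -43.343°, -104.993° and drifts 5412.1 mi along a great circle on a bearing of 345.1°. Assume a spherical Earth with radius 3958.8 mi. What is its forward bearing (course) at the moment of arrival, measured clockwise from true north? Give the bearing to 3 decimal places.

The arc subtends δ = 5412.1/3958.8 = 1.367106 rad at the centre.
Start latitude φ₁ = -0.756478 rad; initial bearing θ = 6.023131 rad.
Applying the spherical law of cosines for sides, sin φ₂ = sin φ₁ cos δ + cos φ₁ sin δ cos θ = 0.549434, so φ₂ = 33.328°.
Δλ = atan2( sin θ sin δ cos φ₁ , cos δ − sin φ₁ sin φ₂ ) = atan2(-0.183136, 0.579397) = -0.306143 rad = -17.541°.
λ₂ = λ₁ + Δλ = -122.534°.
The forward bearing on arrival equals the back-azimuth from the destination plus 180°.
Back-azimuth from P₂ (33.328°, -122.534°) to P₁ (-43.343°, -104.993°), with Δλ' = λ₁ − λ₂ = 17.541°: atan2( sin Δλ' cos φ₁ , cos φ₂ sin φ₁ − sin φ₂ cos φ₁ cos Δλ' ) = 167.067°.
Final bearing = (167.067° + 180°) mod 360° = 347.067°.

final bearing 347.067°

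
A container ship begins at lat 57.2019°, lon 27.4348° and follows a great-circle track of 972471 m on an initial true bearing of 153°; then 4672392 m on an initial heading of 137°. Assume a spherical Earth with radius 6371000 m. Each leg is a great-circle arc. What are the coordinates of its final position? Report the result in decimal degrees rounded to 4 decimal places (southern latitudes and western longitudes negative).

Apply the spherical direct solution leg by leg, carrying full precision between legs.
Leg 1: from (57.2019°, 27.4348°), δ = 972471/6371000 = 0.152640 rad, θ = 153° → φ = 49.2378°, λ = 33.5036°.
Leg 2: from (49.2378°, 33.5036°), δ = 4672392/6371000 = 0.733384 rad, θ = 137° → φ = 14.0672°, λ = 61.5791°.

latitude 14.0672°, longitude 61.5791°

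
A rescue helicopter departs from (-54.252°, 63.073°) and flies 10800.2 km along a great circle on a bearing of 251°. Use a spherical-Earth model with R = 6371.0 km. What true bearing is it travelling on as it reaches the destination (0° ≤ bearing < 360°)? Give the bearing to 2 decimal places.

final bearing 326.32°

Central angle δ = d/R = 1.695213 rad.
Start latitude φ₁ = -0.946876 rad; initial bearing θ = 4.380776 rad.
Destination latitude: φ₂ = arcsin( sin φ₁ cos δ + cos φ₁ sin δ cos θ ) = arcsin(-0.088018) = -5.050°.
Then Δλ = atan2(-0.548122, -0.195531) = -1.913453 rad, from sin θ sin δ cos φ₁ over cos δ − sin φ₁ sin φ₂.
λ₂ = λ₁ + Δλ = -46.560°.
The forward bearing on arrival equals the back-azimuth from the destination plus 180°.
Back-azimuth from P₂ (-5.05°, -46.56°) to P₁ (-54.25°, 63.07°), with Δλ' = λ₁ − λ₂ = 109.63°: atan2( sin Δλ' cos φ₁ , cos φ₂ sin φ₁ − sin φ₂ cos φ₁ cos Δλ' ) = 146.32°.
Final bearing = (146.32° + 180°) mod 360° = 326.32°.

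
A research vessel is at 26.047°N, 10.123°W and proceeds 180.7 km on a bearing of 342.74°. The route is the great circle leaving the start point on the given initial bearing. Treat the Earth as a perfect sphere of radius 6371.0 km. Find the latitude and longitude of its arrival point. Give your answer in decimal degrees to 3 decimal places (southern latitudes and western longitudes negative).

The arc subtends δ = 180.7/6371 = 0.028363 rad at the centre.
Start latitude φ₁ = 0.454606 rad; initial bearing θ = 5.981941 rad.
Applying the spherical law of cosines for sides, sin φ₂ = sin φ₁ cos δ + cos φ₁ sin δ cos θ = 0.463263, so φ₂ = 27.598°.
Δλ = atan2( sin θ sin δ cos φ₁ , cos δ − sin φ₁ sin φ₂ ) = atan2(-0.007560, 0.796175) = -0.009495 rad = -0.544°.
λ₂ = -10.123° + -0.544° = -10.667°.

latitude 27.598°, longitude -10.667°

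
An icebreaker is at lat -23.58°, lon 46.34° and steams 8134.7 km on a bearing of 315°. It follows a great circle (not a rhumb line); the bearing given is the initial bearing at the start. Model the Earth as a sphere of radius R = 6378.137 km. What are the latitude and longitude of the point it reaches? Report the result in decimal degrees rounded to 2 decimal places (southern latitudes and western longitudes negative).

Central angle δ = d/R = 1.275404 rad.
Converting: φ₁ = -0.411549 rad, θ = 5.497787 rad.
sin φ₂ = sin φ₁ cos δ + cos φ₁ sin δ cos θ = (-0.400029)(0.291115) + (0.916502)(0.956688)(0.707107) = 0.503541
φ₂ = asin(0.503541) = 0.527693 rad = 30.23°.
Then Δλ = atan2(-0.619996, 0.492547) = -0.899458 rad, from sin θ sin δ cos φ₁ over cos δ − sin φ₁ sin φ₂.
λ₂ = 46.34° + -51.54° = -5.20°.

latitude 30.23°, longitude -5.20°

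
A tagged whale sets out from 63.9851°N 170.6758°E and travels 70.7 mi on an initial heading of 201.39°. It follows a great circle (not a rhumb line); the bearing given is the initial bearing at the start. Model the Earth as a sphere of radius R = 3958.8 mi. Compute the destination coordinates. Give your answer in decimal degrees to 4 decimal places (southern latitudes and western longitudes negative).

latitude 63.0299°, longitude 169.8529°

Angular distance δ = d/R = 70.7 / 3958.8 = 0.017859 rad.
Start latitude φ₁ = 1.116751 rad; initial bearing θ = 3.514919 rad.
Destination latitude: φ₂ = arcsin( sin φ₁ cos δ + cos φ₁ sin δ cos θ ) = arcsin(0.891244) = 63.0299°.
For the longitude increment, Δλ = atan2( sin θ sin δ cos φ₁, cos δ − sin φ₁ sin φ₂ ) = atan2(-0.002857, 0.198898) = -0.8229°.
λ₂ = λ₁ + Δλ = 169.8529°.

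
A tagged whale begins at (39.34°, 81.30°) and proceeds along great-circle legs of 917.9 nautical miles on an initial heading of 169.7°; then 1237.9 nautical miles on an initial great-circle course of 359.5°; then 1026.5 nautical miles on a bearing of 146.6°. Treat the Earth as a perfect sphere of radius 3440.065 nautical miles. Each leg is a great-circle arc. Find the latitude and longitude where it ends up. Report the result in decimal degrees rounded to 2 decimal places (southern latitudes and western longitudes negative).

latitude 30.03°, longitude 94.79°

Apply the spherical direct solution leg by leg, carrying full precision between legs.
Leg 1: from (39.34°, 81.30°), δ = 917.9/3440.065 = 0.266826 rad, θ = 169.7° → φ = 24.26°, λ = 84.26°.
Leg 2: from (24.26°, 84.26°), δ = 1237.9/3440.065 = 0.359848 rad, θ = 359.5° → φ = 44.88°, λ = 84.02°.
Leg 3: from (44.88°, 84.02°), δ = 1026.5/3440.065 = 0.298396 rad, θ = 146.6° → φ = 30.03°, λ = 94.79°.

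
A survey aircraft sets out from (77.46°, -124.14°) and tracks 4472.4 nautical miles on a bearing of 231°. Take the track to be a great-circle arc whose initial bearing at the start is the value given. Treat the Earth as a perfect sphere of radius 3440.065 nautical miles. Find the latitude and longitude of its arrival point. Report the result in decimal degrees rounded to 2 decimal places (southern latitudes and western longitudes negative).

latitude 7.43°, longitude -173.18°

The arc subtends δ = 4472.4/3440.065 = 1.300092 rad at the centre.
With φ₁ = 77.46° = 1.351932 rad and θ = 231° = 4.031711 rad:
Destination latitude: φ₂ = arcsin( sin φ₁ cos δ + cos φ₁ sin δ cos θ ) = arcsin(0.129369) = 7.43°.
Then Δλ = atan2(-0.162590, 0.141128) = -0.855945 rad, from sin θ sin δ cos φ₁ over cos δ − sin φ₁ sin φ₂.
Hence λ₂ = -124.14° + -49.04° = -173.18°.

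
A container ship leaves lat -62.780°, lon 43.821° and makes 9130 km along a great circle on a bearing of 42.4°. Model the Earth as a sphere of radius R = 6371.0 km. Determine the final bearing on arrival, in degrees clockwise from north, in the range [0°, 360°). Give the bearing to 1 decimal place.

Angular distance δ = d/R = 9130 / 6371 = 1.433056 rad.
Start latitude φ₁ = -1.095718 rad; initial bearing θ = 0.740020 rad.
sin φ₂ = sin φ₁ cos δ + cos φ₁ sin δ cos θ = (-0.889257)(0.137305) + (0.457408)(0.990529)(0.738455) = 0.212477
φ₂ = asin(0.212477) = 0.214109 rad = 12.268°.
Then Δλ = atan2(0.305510, 0.326252) = 0.752579 rad, from sin θ sin δ cos φ₁ over cos δ − sin φ₁ sin φ₂.
Hence λ₂ = 43.821° + 43.120° = 86.941°.
The forward bearing on arrival equals the back-azimuth from the destination plus 180°.
Back-azimuth from P₂ (12.3°, 86.9°) to P₁ (-62.8°, 43.8°), with Δλ' = λ₁ − λ₂ = -43.1°: atan2( sin Δλ' cos φ₁ , cos φ₂ sin φ₁ − sin φ₂ cos φ₁ cos Δλ' ) = 198.4°.
Final bearing = (198.4° + 180°) mod 360° = 18.4°.

final bearing 18.4°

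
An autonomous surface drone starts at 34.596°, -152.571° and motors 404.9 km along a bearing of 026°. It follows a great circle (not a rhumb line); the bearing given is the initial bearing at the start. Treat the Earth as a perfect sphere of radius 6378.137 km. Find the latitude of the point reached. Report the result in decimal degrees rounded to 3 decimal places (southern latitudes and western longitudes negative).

latitude 37.849°

δ = 404.9/6378.137 = 0.063482 rad (3.6373°).
Converting: φ₁ = 0.603814 rad, θ = 0.453786 rad.
Applying the spherical law of cosines for sides, sin φ₂ = sin φ₁ cos δ + cos φ₁ sin δ cos θ = 0.613580, so φ₂ = 37.849°.
Then Δλ = atan2(0.022893, 0.649604) = 0.035226 rad, from sin θ sin δ cos φ₁ over cos δ − sin φ₁ sin φ₂.
λ₂ = λ₁ + Δλ = -150.553°.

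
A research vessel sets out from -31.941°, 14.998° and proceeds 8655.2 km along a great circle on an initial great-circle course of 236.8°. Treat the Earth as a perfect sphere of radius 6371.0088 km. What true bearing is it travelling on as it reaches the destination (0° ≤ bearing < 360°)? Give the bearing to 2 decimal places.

final bearing 300.56°

Angular distance δ = d/R = 8655.2 / 6371.0088 = 1.358529 rad.
Start latitude φ₁ = -0.557476 rad; initial bearing θ = 4.132940 rad.
Destination latitude: φ₂ = arcsin( sin φ₁ cos δ + cos φ₁ sin δ cos θ ) = arcsin(-0.565687) = -34.450°.
Δλ = atan2( sin θ sin δ cos φ₁ , cos δ − sin φ₁ sin φ₂ ) = atan2(-0.694136, -0.088598) = -1.697747 rad = -97.274°.
Hence λ₂ = 14.998° + -97.274° = -82.276°.
The forward bearing on arrival equals the back-azimuth from the destination plus 180°.
Back-azimuth from P₂ (-34.45°, -82.28°) to P₁ (-31.94°, 15.00°), with Δλ' = λ₁ − λ₂ = 97.27°: atan2( sin Δλ' cos φ₁ , cos φ₂ sin φ₁ − sin φ₂ cos φ₁ cos Δλ' ) = 120.56°.
Final bearing = (120.56° + 180°) mod 360° = 300.56°.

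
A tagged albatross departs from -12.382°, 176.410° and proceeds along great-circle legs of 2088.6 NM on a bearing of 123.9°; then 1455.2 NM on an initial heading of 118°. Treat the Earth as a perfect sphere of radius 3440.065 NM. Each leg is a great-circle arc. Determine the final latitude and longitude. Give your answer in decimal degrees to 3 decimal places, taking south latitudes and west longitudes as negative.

Apply the spherical direct solution leg by leg, carrying full precision between legs.
Leg 1: from (-12.382°, 176.410°), δ = 2088.6/3440.065 = 0.607140 rad, θ = 123.9° → φ = -29.138°, λ = -150.760°.
Leg 2: from (-29.138°, -150.760°), δ = 1455.2/3440.065 = 0.423015 rad, θ = 118° → φ = -37.758°, λ = -123.472°.

latitude -37.758°, longitude -123.472°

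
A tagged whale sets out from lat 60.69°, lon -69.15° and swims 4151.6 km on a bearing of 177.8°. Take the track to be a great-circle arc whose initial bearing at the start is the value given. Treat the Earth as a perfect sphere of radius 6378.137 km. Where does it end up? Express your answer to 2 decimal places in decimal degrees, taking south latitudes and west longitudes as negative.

latitude 23.41°, longitude -67.70°

The arc subtends δ = 4151.6/6378.137 = 0.650911 rad at the centre.
With φ₁ = 60.69° = 1.059240 rad and θ = 177.8° = 3.103195 rad:
Applying the spherical law of cosines for sides, sin φ₂ = sin φ₁ cos δ + cos φ₁ sin δ cos θ = 0.397295, so φ₂ = 23.41°.
For the longitude increment, Δλ = atan2( sin θ sin δ cos φ₁, cos δ − sin φ₁ sin φ₂ ) = atan2(0.011386, 0.449097) = 1.45°.
Hence λ₂ = -69.15° + 1.45° = -67.70°.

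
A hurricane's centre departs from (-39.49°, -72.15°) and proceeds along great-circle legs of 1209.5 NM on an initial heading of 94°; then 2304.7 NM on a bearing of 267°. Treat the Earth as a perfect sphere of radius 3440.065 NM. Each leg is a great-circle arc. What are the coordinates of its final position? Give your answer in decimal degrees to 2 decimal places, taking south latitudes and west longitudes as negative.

latitude -30.54°, longitude -92.36°

Apply the spherical direct solution leg by leg, carrying full precision between legs.
Leg 1: from (-39.49°, -72.15°), δ = 1209.5/3440.065 = 0.351592 rad, θ = 94° → φ = -37.99°, λ = -46.30°.
Leg 2: from (-37.99°, -46.30°), δ = 2304.7/3440.065 = 0.669958 rad, θ = 267° → φ = -30.54°, λ = -92.36°.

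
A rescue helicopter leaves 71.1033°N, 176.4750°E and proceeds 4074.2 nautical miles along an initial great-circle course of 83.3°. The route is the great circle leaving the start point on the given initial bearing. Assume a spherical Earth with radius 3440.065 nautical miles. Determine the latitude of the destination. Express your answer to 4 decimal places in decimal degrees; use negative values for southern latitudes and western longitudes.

The arc subtends δ = 4074.2/3440.065 = 1.184338 rad at the centre.
With φ₁ = 71.1033° = 1.240987 rad and θ = 83.3° = 1.453859 rad:
Applying the spherical law of cosines for sides, sin φ₂ = sin φ₁ cos δ + cos φ₁ sin δ cos θ = 0.391595, so φ₂ = 23.0538°.
Then Δλ = atan2(0.297929, 0.006421) = 1.549249 rad, from sin θ sin δ cos φ₁ over cos δ − sin φ₁ sin φ₂.
λ₂ = 176.4750° + 88.7654° = 265.2404°, normalized to (−180°, 180°] → -94.7596°.

latitude 23.0538°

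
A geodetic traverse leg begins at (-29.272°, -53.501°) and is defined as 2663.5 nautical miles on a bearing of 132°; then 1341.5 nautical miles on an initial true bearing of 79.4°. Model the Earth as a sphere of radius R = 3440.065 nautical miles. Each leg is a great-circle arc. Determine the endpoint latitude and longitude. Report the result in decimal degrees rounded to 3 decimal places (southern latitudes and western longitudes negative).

Apply the spherical direct solution leg by leg, carrying full precision between legs.
Leg 1: from (-29.272°, -53.501°), δ = 2663.5/3440.065 = 0.774259 rad, θ = 132° → φ = -49.260°, λ = -0.736°.
Leg 2: from (-49.260°, -0.736°), δ = 1341.5/3440.065 = 0.389964 rad, θ = 79.4° → φ = -40.932°, λ = 28.908°.

latitude -40.932°, longitude 28.908°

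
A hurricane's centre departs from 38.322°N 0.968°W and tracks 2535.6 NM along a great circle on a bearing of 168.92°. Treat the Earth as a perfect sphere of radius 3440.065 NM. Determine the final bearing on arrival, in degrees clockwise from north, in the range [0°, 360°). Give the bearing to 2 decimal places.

The arc subtends δ = 2535.6/3440.065 = 0.737079 rad at the centre.
With φ₁ = 38.322° = 0.668845 rad and θ = 168.92° = 2.948210 rad:
sin φ₂ = sin φ₁ cos δ + cos φ₁ sin δ cos θ = (0.620080)(0.740435) + (0.784538)(0.672128)(-0.981360) = -0.058352
φ₂ = asin(-0.058352) = -0.058385 rad = -3.345°.
Δλ = atan2( sin θ sin δ cos φ₁ , cos δ − sin φ₁ sin φ₂ ) = atan2(0.101338, 0.776618) = 0.129753 rad = 7.434°.
λ₂ = λ₁ + Δλ = 6.466°.
The forward bearing on arrival equals the back-azimuth from the destination plus 180°.
Back-azimuth from P₂ (-3.35°, 6.47°) to P₁ (38.32°, -0.97°), with Δλ' = λ₁ − λ₂ = -7.43°: atan2( sin Δλ' cos φ₁ , cos φ₂ sin φ₁ − sin φ₂ cos φ₁ cos Δλ' ) = 351.31°.
Final bearing = (351.31° + 180°) mod 360° = 171.31°.

final bearing 171.31°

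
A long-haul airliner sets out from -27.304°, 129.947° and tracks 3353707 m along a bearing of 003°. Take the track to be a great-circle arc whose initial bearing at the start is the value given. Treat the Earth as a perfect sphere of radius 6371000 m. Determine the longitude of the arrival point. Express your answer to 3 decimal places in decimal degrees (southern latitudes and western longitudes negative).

Central angle δ = d/R = 0.526402 rad.
Start latitude φ₁ = -0.476545 rad; initial bearing θ = 0.052360 rad.
Destination latitude: φ₂ = arcsin( sin φ₁ cos δ + cos φ₁ sin δ cos θ ) = arcsin(0.049225) = 2.822°.
Δλ = atan2( sin θ sin δ cos φ₁ , cos δ − sin φ₁ sin φ₂ ) = atan2(0.023365, 0.887200) = 0.026330 rad = 1.509°.
λ₂ = 129.947° + 1.509° = 131.456°.

longitude 131.456°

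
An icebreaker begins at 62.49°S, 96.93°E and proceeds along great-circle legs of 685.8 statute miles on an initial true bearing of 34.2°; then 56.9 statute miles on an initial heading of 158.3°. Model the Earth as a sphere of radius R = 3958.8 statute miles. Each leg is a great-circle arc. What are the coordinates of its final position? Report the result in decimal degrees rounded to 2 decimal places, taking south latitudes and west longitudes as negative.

Apply the spherical direct solution leg by leg, carrying full precision between legs.
Leg 1: from (-62.49°, 96.93°), δ = 685.8/3958.8 = 0.173234 rad, θ = 34.2° → φ = -53.88°, λ = 106.39°.
Leg 2: from (-53.88°, 106.39°), δ = 56.9/3958.8 = 0.014373 rad, θ = 158.3° → φ = -54.65°, λ = 106.92°.

latitude -54.65°, longitude 106.92°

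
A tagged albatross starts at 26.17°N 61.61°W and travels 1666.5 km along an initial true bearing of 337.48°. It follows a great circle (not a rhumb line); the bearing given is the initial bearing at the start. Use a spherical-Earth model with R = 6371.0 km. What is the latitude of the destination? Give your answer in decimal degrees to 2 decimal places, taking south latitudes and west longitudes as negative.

The arc subtends δ = 1666.5/6371 = 0.261576 rad at the centre.
Converting: φ₁ = 0.456753 rad, θ = 5.890137 rad.
Destination latitude: φ₂ = arcsin( sin φ₁ cos δ + cos φ₁ sin δ cos θ ) = arcsin(0.640429) = 39.82°.
Δλ = atan2( sin θ sin δ cos φ₁ , cos δ − sin φ₁ sin φ₂ ) = atan2(-0.088893, 0.683531) = -0.129324 rad = -7.41°.
λ₂ = λ₁ + Δλ = -69.02°.

latitude 39.82°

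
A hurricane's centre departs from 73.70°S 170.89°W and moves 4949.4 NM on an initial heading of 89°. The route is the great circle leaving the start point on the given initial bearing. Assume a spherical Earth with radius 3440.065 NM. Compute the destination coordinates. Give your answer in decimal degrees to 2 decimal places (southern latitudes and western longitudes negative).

The arc subtends δ = 4949.4/3440.065 = 1.438752 rad at the centre.
Start latitude φ₁ = -1.286308 rad; initial bearing θ = 1.553343 rad.
sin φ₂ = sin φ₁ cos δ + cos φ₁ sin δ cos θ = (-0.959805)(0.131661) + (0.280667)(0.991295)(0.017452) = -0.121513
φ₂ = asin(-0.121513) = -0.121814 rad = -6.98°.
Then Δλ = atan2(0.278181, 0.015032) = 1.516812 rad, from sin θ sin δ cos φ₁ over cos δ − sin φ₁ sin φ₂.
Hence λ₂ = -170.89° + 86.91° = -83.98°.

latitude -6.98°, longitude -83.98°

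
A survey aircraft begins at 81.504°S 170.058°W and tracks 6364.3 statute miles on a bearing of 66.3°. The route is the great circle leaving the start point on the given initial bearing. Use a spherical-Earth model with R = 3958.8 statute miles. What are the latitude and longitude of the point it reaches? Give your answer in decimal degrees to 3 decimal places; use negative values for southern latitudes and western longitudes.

latitude 5.496°, longitude -103.239°

δ = 6364.3/3958.8 = 1.607634 rad (92.1106°).
Converting: φ₁ = -1.422513 rad, θ = 1.157153 rad.
Destination latitude: φ₂ = arcsin( sin φ₁ cos δ + cos φ₁ sin δ cos θ ) = arcsin(0.095768) = 5.496°.
Δλ = atan2( sin θ sin δ cos φ₁ , cos δ − sin φ₁ sin φ₂ ) = atan2(0.135189, 0.057889) = 1.166213 rad = 66.819°.
λ₂ = λ₁ + Δλ = -103.239°.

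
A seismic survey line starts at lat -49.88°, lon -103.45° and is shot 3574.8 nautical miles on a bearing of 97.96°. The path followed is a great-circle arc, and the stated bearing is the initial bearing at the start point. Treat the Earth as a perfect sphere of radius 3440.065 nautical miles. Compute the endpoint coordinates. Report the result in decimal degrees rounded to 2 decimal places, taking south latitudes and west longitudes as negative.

The arc subtends δ = 3574.8/3440.065 = 1.039166 rad at the centre.
Start latitude φ₁ = -0.870570 rad; initial bearing θ = 1.709725 rad.
sin φ₂ = sin φ₁ cos δ + cos φ₁ sin δ cos θ = (-0.764697)(0.506939) + (0.644391)(0.861982)(-0.138482) = -0.464575
φ₂ = asin(-0.464575) = -0.483154 rad = -27.68°.
Δλ = atan2( sin θ sin δ cos φ₁ , cos δ − sin φ₁ sin φ₂ ) = atan2(0.550101, 0.151680) = 1.301750 rad = 74.58°.
λ₂ = λ₁ + Δλ = -28.87°.

latitude -27.68°, longitude -28.87°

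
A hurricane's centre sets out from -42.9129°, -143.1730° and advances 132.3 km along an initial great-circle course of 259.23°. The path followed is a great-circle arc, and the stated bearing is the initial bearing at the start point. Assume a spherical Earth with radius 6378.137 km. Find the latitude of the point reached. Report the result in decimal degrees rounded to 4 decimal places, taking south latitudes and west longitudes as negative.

Central angle δ = d/R = 0.020743 rad.
Converting: φ₁ = -0.748971 rad, θ = 4.524417 rad.
Applying the spherical law of cosines for sides, sin φ₂ = sin φ₁ cos δ + cos φ₁ sin δ cos θ = -0.683578, so φ₂ = -43.1239°.
Δλ = atan2( sin θ sin δ cos φ₁ , cos δ − sin φ₁ sin φ₂ ) = atan2(-0.014923, 0.534346) = -0.027920 rad = -1.5997°.
λ₂ = -143.1730° + -1.5997° = -144.7727°.

latitude -43.1239°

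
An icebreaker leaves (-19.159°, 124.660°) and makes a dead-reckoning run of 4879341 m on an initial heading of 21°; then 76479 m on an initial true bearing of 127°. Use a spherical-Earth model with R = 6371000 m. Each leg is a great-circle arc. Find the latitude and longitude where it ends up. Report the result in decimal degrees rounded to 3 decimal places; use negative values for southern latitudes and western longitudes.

Apply the spherical direct solution leg by leg, carrying full precision between legs.
Leg 1: from (-19.159°, 124.660°), δ = 4879341/6371000 = 0.765867 rad, θ = 21° → φ = 22.007°, λ = 140.201°.
Leg 2: from (22.007°, 140.201°), δ = 76479/6371000 = 0.012004 rad, θ = 127° → φ = 21.592°, λ = 140.792°.

latitude 21.592°, longitude 140.792°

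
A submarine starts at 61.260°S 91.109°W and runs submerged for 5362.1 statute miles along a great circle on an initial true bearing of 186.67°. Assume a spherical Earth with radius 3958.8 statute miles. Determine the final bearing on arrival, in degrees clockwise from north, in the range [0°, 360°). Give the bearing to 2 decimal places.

Central angle δ = d/R = 1.354476 rad.
Start latitude φ₁ = -1.069189 rad; initial bearing θ = 3.258006 rad.
Destination latitude: φ₂ = arcsin( sin φ₁ cos δ + cos φ₁ sin δ cos θ ) = arcsin(-0.654647) = -40.893°.
For the longitude increment, Δλ = atan2( sin θ sin δ cos φ₁, cos δ − sin φ₁ sin φ₂ ) = atan2(-0.054548, -0.359364) = -171.369°.
λ₂ = -91.109° + -171.369° = -262.478°, normalized to (−180°, 180°] → 97.522°.
The forward bearing on arrival equals the back-azimuth from the destination plus 180°.
Back-azimuth from P₂ (-40.89°, 97.52°) to P₁ (-61.26°, -91.11°), with Δλ' = λ₁ − λ₂ = -188.63°: atan2( sin Δλ' cos φ₁ , cos φ₂ sin φ₁ − sin φ₂ cos φ₁ cos Δλ' ) = 175.76°.
Final bearing = (175.76° + 180°) mod 360° = 355.76°.

final bearing 355.76°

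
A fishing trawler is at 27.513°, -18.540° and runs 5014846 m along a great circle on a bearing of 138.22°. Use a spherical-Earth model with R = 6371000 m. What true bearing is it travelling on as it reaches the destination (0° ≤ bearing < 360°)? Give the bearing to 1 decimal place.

final bearing 143.3°

Central angle δ = d/R = 0.787136 rad.
Start latitude φ₁ = 0.480192 rad; initial bearing θ = 2.412394 rad.
Destination latitude: φ₂ = arcsin( sin φ₁ cos δ + cos φ₁ sin δ cos θ ) = arcsin(-0.142394) = -8.186°.
Δλ = atan2( sin θ sin δ cos φ₁ , cos δ − sin φ₁ sin φ₂ ) = atan2(0.418570, 0.771656) = 0.497013 rad = 28.477°.
Hence λ₂ = -18.540° + 28.477° = 9.937°.
The forward bearing on arrival equals the back-azimuth from the destination plus 180°.
Back-azimuth from P₂ (-8.2°, 9.9°) to P₁ (27.5°, -18.5°), with Δλ' = λ₁ − λ₂ = -28.5°: atan2( sin Δλ' cos φ₁ , cos φ₂ sin φ₁ − sin φ₂ cos φ₁ cos Δλ' ) = 323.3°.
Final bearing = (323.3° + 180°) mod 360° = 143.3°.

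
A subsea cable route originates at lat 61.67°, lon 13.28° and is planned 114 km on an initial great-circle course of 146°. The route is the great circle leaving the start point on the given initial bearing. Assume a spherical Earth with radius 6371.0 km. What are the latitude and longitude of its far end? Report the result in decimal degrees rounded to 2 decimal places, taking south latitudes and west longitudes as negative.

latitude 60.81°, longitude 14.46°

Angular distance δ = d/R = 114 / 6371 = 0.017894 rad.
With φ₁ = 61.67° = 1.076345 rad and θ = 146° = 2.548181 rad:
Applying the spherical law of cosines for sides, sin φ₂ = sin φ₁ cos δ + cos φ₁ sin δ cos θ = 0.873049, so φ₂ = 60.81°.
For the longitude increment, Δλ = atan2( sin θ sin δ cos φ₁, cos δ − sin φ₁ sin φ₂ ) = atan2(0.004748, 0.231357) = 1.18°.
λ₂ = 13.28° + 1.18° = 14.46°.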